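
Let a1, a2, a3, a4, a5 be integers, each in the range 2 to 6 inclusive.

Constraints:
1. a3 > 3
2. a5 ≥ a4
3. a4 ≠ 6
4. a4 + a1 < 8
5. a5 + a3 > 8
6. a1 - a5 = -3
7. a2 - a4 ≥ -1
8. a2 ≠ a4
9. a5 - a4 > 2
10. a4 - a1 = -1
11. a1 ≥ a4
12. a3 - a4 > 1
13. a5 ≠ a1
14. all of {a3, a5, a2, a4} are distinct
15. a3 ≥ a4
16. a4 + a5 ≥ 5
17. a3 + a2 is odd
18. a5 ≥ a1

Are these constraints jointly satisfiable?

Try a1 = 3, a2 = 4, a3 = 5, a4 = 2, a5 = 6.
Check constraint 4: a4 + a1 = 5; constraint 5: a5 + a3 = 11. The remaining constraints are straightforward to verify.

Satisfiable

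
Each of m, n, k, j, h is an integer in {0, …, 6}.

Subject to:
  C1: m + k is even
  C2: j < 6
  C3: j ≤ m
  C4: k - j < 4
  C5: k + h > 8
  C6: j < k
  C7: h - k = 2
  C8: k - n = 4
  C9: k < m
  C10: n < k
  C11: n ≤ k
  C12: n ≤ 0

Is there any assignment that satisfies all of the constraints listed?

Take m = 6, n = 0, k = 4, j = 3, h = 6. Then constraint 4: k - j = 1; constraint 5: k + h = 10, and every other listed constraint is also met.

Satisfiable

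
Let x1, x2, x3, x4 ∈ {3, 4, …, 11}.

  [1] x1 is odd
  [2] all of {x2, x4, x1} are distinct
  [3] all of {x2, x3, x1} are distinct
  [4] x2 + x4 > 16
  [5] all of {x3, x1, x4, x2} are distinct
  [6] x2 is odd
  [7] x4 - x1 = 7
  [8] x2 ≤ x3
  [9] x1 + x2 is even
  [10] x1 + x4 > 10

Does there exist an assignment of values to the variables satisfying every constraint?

Satisfiable

Try x1 = 3, x2 = 7, x3 = 9, x4 = 10.
Check constraint 4: x2 + x4 = 17; constraint 7: x4 - x1 = 7; constraint 10: x1 + x4 = 13. The remaining constraints are straightforward to verify.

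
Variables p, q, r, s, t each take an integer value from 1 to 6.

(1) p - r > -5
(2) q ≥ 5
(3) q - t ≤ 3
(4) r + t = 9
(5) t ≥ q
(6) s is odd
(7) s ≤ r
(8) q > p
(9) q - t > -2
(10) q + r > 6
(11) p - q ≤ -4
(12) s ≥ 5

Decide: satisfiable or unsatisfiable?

Unsatisfiable

From constraints 7 and 12: r ≥ s ≥ 5. From constraints 2 and 5: t ≥ q ≥ 5. Hence r + t ≥ 10. But constraint 4 requires r + t = 9, and 9 < 10. Contradiction.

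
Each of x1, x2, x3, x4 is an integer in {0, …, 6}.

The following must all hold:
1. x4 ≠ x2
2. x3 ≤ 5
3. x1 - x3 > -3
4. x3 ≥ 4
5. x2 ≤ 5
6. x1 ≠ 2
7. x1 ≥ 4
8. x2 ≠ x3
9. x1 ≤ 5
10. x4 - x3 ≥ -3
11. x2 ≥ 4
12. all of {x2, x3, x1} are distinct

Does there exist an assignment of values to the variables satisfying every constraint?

Constraints 2, 4, 5, 7, 9, and 11 confine each of x2, x3, x1 to the 2 values {4, 5}.
Constraint 12 requires all 3 of them to be distinct, but only 2 values are available — impossible by the pigeonhole principle.

Unsatisfiable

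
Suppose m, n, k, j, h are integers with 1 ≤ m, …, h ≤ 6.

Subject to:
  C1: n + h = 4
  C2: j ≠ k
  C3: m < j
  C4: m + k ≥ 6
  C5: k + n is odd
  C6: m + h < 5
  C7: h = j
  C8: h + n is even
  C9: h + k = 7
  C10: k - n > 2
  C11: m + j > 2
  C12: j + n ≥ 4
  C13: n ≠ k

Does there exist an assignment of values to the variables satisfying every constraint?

Satisfiable

One satisfying assignment is m = 1, n = 2, k = 5, j = 2, h = 2.
For the less obvious constraints — constraint 1: n + h = 4; constraint 4: m + k = 6; constraint 6: m + h = 3 — and the others hold by inspection.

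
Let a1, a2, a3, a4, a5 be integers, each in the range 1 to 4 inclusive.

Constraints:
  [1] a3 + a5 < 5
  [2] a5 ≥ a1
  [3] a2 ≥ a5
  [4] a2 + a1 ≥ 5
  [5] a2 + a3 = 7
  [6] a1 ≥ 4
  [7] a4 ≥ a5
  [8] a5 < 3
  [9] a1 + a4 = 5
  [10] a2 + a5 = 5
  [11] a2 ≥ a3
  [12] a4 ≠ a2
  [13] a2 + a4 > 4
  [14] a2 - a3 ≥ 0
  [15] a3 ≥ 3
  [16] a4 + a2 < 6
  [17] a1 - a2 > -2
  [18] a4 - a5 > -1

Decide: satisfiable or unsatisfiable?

Unsatisfiable

From constraints 11 and 15: a2 ≥ a3 ≥ 3. From constraints 2 and 6: a5 ≥ a1 ≥ 4. Hence a2 + a5 ≥ 7. But constraint 10 requires a2 + a5 = 5, and 5 < 7. Contradiction.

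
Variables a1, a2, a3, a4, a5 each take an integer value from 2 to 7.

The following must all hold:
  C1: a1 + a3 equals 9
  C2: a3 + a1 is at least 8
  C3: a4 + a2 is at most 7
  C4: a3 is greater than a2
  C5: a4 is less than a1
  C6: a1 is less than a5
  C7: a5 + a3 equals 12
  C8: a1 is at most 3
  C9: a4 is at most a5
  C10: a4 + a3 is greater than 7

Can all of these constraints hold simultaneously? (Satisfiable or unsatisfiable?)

Try a1 = 3, a2 = 3, a3 = 6, a4 = 2, a5 = 6.
Check constraint 1: a1 + a3 = 9; constraint 2: a3 + a1 = 9; constraint 3: a4 + a2 = 5. The remaining constraints are straightforward to verify.

Satisfiable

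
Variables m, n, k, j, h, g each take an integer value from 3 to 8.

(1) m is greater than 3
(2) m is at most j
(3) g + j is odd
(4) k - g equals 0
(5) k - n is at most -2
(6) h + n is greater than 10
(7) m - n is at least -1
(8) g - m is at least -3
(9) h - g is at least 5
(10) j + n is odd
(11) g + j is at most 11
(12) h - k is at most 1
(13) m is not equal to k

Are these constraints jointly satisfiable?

Constraints 5, 7, 8, 9, and 12 give g − m ≥ -3, m − n ≥ -1, n − k ≥ 2, k − h ≥ -1, h − g ≥ 5.
Adding all 5 inequalities: the left sides telescope to 0, and the right sides sum to (-3) + (-1) + 2 + (-1) + 5 = 2. So 0 ≥ 2, which is false.

Unsatisfiable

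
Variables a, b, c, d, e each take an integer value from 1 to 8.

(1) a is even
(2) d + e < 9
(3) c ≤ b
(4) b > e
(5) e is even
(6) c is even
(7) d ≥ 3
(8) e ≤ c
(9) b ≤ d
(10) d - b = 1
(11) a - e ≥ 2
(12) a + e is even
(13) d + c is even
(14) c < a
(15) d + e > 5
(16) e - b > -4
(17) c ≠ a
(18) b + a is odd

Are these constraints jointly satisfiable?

Satisfiable

One satisfying assignment is a = 6, b = 3, c = 2, d = 4, e = 2.
For the less obvious constraints — constraint 2: d + e = 6; constraint 10: d - b = 1 — and the others hold by inspection.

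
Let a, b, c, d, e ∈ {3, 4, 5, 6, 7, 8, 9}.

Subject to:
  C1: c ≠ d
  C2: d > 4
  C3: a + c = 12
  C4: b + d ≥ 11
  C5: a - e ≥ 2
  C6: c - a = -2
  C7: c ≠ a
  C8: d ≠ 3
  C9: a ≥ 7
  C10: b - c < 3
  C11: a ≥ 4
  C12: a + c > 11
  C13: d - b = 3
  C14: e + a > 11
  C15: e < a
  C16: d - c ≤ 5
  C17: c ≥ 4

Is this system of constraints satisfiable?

Setting (a, b, c, d, e) = (7, 5, 5, 8, 5) satisfies everything: constraint 3: a + c = 12; constraint 4: b + d = 13, and the others follow.

Satisfiable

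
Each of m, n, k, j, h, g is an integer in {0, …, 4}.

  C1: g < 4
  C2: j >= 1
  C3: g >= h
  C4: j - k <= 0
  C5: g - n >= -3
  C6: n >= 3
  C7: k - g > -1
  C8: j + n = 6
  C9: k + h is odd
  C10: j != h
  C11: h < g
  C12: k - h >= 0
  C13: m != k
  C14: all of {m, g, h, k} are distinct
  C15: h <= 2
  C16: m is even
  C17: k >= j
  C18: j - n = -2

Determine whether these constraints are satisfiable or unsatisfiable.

One satisfying assignment is m = 2, n = 4, k = 3, j = 2, h = 0, g = 1.
For the less obvious constraints — constraint 4: j - k = -1; constraint 5: g - n = -3; constraint 7: k - g = 2 — and the others hold by inspection.

Satisfiable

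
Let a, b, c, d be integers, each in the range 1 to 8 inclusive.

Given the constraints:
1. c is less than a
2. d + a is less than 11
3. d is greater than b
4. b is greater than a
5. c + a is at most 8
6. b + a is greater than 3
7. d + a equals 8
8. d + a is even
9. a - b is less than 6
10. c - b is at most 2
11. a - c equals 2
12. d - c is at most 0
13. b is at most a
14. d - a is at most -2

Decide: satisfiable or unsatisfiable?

Constraints 1, 3, 4, and 12 give b < d, d ≤ c, c < a, a < b. Chaining: b < d ≤ c < a < b, which forces b < b — impossible.

Unsatisfiable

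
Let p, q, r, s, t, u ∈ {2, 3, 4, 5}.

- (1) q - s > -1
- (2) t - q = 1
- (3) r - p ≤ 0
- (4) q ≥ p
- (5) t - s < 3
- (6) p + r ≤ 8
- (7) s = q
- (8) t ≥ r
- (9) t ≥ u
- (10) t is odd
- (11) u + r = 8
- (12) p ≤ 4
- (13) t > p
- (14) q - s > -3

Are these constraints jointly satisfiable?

Satisfiable

The assignment p = 3, q = 4, r = 3, s = 4, t = 5, u = 5 works:
  constraint 1 holds since q - s = 0.
  constraint 2 holds since t - q = 1.
The rest check out directly.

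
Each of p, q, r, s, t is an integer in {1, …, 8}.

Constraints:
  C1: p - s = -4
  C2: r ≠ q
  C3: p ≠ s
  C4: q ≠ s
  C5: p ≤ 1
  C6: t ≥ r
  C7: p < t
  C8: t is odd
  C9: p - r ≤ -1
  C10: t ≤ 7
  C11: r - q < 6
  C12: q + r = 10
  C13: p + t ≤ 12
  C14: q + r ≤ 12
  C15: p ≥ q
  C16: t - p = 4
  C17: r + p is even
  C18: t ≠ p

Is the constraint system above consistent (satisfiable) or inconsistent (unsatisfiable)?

From constraints 5 and 15: q ≤ p ≤ 1. From constraints 6 and 10: r ≤ t ≤ 7. Hence q + r ≤ 8. But constraint 12 requires q + r = 10, and 10 > 8. Contradiction.

Unsatisfiable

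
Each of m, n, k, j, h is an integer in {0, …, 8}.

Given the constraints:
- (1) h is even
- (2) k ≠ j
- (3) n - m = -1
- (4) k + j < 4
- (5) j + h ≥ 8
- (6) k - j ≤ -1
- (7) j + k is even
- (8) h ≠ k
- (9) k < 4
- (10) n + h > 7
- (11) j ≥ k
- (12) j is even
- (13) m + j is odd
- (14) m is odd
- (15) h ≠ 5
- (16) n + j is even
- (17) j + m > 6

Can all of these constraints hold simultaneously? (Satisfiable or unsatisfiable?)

Try m = 5, n = 4, k = 0, j = 2, h = 6.
Check constraint 3: n - m = -1; constraint 4: k + j = 2. The remaining constraints are straightforward to verify.

Satisfiable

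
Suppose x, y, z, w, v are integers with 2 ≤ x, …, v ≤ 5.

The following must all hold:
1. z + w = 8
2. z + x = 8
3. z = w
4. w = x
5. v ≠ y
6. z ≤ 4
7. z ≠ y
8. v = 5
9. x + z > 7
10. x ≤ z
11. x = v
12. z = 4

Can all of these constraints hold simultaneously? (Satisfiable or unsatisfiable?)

Constraint 12 fixes z = 4 and constraint 8 fixes v = 5. Constraints 3, 4, and 11 give z = w = x = v, so z = v. But 4 ≠ 5 — contradiction.

Unsatisfiable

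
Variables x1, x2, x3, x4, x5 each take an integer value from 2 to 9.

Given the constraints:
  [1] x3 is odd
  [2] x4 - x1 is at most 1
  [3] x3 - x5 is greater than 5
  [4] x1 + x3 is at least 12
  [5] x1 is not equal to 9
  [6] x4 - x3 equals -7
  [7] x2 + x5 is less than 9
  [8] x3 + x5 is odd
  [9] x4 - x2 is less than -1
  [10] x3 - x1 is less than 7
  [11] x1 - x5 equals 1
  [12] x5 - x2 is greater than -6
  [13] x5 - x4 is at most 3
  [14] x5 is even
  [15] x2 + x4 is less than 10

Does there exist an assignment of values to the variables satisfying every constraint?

Satisfiable

The assignment x1 = 3, x2 = 5, x3 = 9, x4 = 2, x5 = 2 works:
  constraint 2 holds since x4 - x1 = -1.
  constraint 3 holds since x3 - x5 = 7.
The rest check out directly.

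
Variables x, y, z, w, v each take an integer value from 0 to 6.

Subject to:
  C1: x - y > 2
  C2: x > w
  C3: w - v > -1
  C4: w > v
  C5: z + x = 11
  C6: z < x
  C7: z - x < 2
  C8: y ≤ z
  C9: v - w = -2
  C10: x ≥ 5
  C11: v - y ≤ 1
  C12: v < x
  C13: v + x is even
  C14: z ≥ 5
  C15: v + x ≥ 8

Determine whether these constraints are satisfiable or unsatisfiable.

Satisfiable

The assignment x = 6, y = 2, z = 5, w = 4, v = 2 works:
  constraint 1 holds since x - y = 4.
  constraint 3 holds since w - v = 2.
The rest check out directly.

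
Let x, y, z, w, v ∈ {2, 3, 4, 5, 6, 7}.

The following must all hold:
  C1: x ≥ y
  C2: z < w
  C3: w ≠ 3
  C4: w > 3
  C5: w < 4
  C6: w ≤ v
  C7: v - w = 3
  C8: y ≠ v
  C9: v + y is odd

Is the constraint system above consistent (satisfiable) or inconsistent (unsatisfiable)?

Unsatisfiable

From constraint 4: w ≥ 4. From constraint 5: w ≤ 3. But 3 < 4, so no value of w works.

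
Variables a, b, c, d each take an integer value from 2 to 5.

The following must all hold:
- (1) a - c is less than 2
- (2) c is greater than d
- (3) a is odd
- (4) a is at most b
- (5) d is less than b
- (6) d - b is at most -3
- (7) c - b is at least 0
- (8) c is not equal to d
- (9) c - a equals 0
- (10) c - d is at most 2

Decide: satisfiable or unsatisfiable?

Unsatisfiable

Constraints 6, 7, and 10 give d − c ≥ -2, c − b ≥ 0, b − d ≥ 3.
Adding all 3 inequalities: the left sides telescope to 0, and the right sides sum to (-2) + 0 + 3 = 1. So 0 ≥ 1, which is false.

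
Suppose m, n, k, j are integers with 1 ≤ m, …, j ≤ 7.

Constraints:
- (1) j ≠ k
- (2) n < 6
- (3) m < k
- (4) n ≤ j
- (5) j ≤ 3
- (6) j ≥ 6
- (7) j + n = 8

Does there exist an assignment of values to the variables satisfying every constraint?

From constraint 6: j ≥ 6. From constraint 5: j ≤ 3. But 3 < 6, so no value of j works.

Unsatisfiable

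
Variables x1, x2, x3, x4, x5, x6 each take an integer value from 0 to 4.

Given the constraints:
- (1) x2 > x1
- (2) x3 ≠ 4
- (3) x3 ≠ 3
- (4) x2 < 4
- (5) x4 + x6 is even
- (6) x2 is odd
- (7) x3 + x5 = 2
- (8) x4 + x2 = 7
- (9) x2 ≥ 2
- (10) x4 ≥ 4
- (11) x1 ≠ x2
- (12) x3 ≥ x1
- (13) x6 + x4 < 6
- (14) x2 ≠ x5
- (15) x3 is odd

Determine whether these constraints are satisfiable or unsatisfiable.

Satisfiable

Setting (x1, x2, x3, x4, x5, x6) = (1, 3, 1, 4, 1, 0) satisfies everything: constraint 7: x3 + x5 = 2; constraint 8: x4 + x2 = 7; constraint 13: x6 + x4 = 4, and the others follow.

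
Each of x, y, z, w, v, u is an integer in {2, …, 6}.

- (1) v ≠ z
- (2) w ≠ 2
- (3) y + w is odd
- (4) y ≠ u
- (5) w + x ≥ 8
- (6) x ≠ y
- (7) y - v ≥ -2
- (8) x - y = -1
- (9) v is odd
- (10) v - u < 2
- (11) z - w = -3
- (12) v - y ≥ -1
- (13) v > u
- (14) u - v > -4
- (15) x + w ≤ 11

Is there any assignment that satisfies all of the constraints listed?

Satisfiable

Try x = 3, y = 4, z = 2, w = 5, v = 3, u = 2.
Check constraint 5: w + x = 8; constraint 7: y - v = 1; constraint 8: x - y = -1. The remaining constraints are straightforward to verify.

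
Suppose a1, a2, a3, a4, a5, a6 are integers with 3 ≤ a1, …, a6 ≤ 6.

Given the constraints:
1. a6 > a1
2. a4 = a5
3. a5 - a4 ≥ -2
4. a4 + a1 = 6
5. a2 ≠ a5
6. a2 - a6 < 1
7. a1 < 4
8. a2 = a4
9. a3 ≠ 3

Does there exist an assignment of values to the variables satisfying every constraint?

From constraints 2 and 8, a2 = a4 = a5, so a2 = a5. But constraint 5 says a2 ≠ a5. Contradiction.

Unsatisfiable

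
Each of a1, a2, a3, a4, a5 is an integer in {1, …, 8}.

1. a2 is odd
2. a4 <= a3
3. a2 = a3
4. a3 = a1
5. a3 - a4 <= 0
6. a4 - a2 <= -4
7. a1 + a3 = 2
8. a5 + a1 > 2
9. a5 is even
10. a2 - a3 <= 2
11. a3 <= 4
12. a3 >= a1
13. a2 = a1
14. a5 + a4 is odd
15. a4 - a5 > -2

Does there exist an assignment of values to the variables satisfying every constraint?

Constraints 5, 6, and 10 give a2 − a4 ≥ 4, a4 − a3 ≥ 0, a3 − a2 ≥ -2.
Adding all 3 inequalities: the left sides telescope to 0, and the right sides sum to 4 + 0 + (-2) = 2. So 0 ≥ 2, which is false.

Unsatisfiable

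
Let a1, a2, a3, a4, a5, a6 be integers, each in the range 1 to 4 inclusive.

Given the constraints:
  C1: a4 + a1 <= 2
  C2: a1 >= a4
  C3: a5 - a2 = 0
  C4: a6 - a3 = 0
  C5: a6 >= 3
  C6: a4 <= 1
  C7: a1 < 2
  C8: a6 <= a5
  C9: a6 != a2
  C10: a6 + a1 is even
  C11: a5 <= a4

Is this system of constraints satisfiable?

From constraints 5 and 8: a5 ≥ a6 and a6 ≥ 3, so a5 ≥ 3. From constraints 6 and 11: a5 ≤ a4 and a4 ≤ 1, so a5 ≤ 1. But 1 < 3, so no value of a5 works.

Unsatisfiable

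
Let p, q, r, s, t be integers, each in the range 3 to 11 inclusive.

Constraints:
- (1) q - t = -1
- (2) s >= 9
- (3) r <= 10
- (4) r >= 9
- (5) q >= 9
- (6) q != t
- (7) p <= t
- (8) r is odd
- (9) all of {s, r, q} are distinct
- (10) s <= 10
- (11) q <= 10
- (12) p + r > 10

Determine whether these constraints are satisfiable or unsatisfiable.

Unsatisfiable

Constraints 2, 3, 4, 5, 10, and 11 confine each of s, r, q to the 2 values {9, 10}.
Constraint 9 requires all 3 of them to be distinct, but only 2 values are available — impossible by the pigeonhole principle.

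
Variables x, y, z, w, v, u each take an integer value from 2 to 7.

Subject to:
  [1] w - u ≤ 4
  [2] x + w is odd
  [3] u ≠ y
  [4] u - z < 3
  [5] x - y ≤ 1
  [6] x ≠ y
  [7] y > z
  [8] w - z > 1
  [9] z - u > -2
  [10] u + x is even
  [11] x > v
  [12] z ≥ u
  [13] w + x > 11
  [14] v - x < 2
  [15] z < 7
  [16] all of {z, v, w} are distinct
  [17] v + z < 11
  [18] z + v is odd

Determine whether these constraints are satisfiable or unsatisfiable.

Satisfiable

Try x = 6, y = 7, z = 4, w = 7, v = 5, u = 4.
Check constraint 1: w - u = 3; constraint 4: u - z = 0. The remaining constraints are straightforward to verify.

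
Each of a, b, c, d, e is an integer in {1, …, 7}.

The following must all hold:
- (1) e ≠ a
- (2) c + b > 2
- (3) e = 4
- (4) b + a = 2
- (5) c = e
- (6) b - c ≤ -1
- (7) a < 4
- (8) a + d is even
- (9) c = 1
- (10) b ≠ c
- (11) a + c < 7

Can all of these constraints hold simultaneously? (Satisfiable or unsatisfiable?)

Unsatisfiable

Constraint 9 fixes c = 1 and constraint 3 fixes e = 4, but constraint 5 requires c = e. Since 1 ≠ 4, contradiction.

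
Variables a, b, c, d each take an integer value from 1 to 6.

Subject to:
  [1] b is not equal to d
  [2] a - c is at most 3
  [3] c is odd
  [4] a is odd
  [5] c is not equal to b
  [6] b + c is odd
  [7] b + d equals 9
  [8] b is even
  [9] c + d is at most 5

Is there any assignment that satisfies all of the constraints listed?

Satisfiable

Take a = 3, b = 6, c = 1, d = 3. Then constraint 2: a - c = 2; constraint 7: b + d = 9; constraint 9: c + d = 4, and every other listed constraint is also met.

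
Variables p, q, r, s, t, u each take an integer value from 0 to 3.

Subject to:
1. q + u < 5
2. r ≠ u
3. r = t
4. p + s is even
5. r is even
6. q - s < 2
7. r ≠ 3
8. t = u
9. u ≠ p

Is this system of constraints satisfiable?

Unsatisfiable

From constraints 3 and 8, r = t = u, so r = u. But constraint 2 says r ≠ u. Contradiction.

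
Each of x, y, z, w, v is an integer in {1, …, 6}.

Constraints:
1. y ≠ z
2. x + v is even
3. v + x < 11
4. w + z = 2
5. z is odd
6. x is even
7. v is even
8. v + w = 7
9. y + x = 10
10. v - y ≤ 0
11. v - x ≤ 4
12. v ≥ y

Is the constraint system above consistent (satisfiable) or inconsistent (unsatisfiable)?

Satisfiable

The assignment x = 4, y = 6, z = 1, w = 1, v = 6 works:
  constraint 3 holds since v + x = 10.
  constraint 4 holds since w + z = 2.
  constraint 8 holds since v + w = 7.
The rest check out directly.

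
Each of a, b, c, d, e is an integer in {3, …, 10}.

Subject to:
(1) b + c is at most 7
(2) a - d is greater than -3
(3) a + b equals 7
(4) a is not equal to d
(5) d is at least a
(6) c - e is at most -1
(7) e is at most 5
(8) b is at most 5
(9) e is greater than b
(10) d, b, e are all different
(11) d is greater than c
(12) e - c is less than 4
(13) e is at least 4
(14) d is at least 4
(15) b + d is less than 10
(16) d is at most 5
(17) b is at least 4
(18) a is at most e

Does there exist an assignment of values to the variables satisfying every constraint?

Unsatisfiable

Constraints 7, 8, 13, 14, 16, and 17 confine each of d, b, e to the 2 values {4, 5}.
Constraint 10 requires all 3 of them to be distinct, but only 2 values are available — impossible by the pigeonhole principle.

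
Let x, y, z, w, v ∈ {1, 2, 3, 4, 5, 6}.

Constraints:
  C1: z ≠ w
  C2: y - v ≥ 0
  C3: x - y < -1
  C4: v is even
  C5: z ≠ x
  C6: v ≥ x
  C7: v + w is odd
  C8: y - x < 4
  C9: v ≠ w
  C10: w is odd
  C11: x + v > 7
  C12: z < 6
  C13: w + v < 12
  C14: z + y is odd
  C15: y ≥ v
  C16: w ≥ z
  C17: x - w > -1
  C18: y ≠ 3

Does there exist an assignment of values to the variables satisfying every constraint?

Satisfiable

Setting (x, y, z, w, v) = (4, 6, 1, 3, 6) satisfies everything: constraint 2: y - v = 0; constraint 3: x - y = -2; constraint 8: y - x = 2, and the others follow.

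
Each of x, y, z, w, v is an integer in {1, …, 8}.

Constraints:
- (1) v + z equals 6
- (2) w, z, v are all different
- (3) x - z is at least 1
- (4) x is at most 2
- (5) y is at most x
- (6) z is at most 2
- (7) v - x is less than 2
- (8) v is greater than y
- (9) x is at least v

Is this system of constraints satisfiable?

From constraints 4 and 9: v ≤ x ≤ 2. From constraint 6: z ≤ 2. Hence v + z ≤ 4. But constraint 1 requires v + z = 6, and 6 > 4. Contradiction.

Unsatisfiable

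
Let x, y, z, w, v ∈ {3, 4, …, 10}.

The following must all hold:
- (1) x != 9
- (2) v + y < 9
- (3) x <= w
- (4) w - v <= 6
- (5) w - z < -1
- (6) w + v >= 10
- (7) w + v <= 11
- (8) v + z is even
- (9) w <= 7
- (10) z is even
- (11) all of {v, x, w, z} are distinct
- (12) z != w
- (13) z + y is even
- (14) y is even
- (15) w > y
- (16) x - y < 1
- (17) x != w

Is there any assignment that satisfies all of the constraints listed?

Satisfiable

Try x = 3, y = 4, z = 10, w = 7, v = 4.
Check constraint 2: v + y = 8; constraint 4: w - v = 3. The remaining constraints are straightforward to verify.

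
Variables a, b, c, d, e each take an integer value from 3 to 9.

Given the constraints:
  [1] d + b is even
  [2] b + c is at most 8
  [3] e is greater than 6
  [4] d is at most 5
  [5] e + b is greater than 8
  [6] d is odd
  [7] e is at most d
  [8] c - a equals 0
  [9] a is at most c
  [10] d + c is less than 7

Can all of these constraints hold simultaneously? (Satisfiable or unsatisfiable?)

Unsatisfiable

From constraint 3: e ≥ 7. From constraints 4 and 7: e ≤ d and d ≤ 5, so e ≤ 5. But 5 < 7, so no value of e works.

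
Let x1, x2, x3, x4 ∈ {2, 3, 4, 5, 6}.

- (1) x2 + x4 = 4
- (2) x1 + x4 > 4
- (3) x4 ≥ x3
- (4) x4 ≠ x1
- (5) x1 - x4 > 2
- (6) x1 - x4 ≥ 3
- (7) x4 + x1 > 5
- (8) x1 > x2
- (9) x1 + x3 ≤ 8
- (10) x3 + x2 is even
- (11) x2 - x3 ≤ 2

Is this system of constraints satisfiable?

Satisfiable

Setting (x1, x2, x3, x4) = (5, 2, 2, 2) satisfies everything: constraint 1: x2 + x4 = 4; constraint 2: x1 + x4 = 7, and the others follow.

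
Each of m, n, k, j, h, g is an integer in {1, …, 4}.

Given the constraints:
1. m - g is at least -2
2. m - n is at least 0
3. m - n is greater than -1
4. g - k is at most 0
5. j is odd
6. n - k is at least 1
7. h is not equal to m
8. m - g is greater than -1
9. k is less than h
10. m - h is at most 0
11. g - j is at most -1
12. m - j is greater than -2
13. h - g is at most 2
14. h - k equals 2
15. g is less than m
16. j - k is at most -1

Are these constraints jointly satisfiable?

Constraints 2, 6, 10, 11, 13, and 16 give g − h ≥ -2, h − m ≥ 0, m − n ≥ 0, n − k ≥ 1, k − j ≥ 1, j − g ≥ 1.
Adding all 6 inequalities: the left sides telescope to 0, and the right sides sum to (-2) + 0 + 0 + 1 + 1 + 1 = 1. So 0 ≥ 1, which is false.

Unsatisfiable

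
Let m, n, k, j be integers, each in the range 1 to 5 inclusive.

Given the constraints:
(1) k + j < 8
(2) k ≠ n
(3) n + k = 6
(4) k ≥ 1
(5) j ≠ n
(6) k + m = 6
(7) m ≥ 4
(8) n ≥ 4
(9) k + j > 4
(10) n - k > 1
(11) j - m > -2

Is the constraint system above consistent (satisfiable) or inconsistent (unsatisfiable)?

Setting (m, n, k, j) = (4, 4, 2, 3) satisfies everything: constraint 1: k + j = 5; constraint 3: n + k = 6; constraint 6: k + m = 6, and the others follow.

Satisfiable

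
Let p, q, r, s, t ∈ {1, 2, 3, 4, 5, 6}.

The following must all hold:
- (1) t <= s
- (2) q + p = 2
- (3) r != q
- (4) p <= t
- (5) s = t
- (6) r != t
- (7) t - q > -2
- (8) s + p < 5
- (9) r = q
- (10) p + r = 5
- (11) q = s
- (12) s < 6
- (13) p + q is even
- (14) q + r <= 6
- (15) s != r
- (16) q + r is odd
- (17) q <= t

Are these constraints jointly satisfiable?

Unsatisfiable

From constraints 5, 9, and 11, r = q = s = t, so r = t. But constraint 6 says r ≠ t. Contradiction.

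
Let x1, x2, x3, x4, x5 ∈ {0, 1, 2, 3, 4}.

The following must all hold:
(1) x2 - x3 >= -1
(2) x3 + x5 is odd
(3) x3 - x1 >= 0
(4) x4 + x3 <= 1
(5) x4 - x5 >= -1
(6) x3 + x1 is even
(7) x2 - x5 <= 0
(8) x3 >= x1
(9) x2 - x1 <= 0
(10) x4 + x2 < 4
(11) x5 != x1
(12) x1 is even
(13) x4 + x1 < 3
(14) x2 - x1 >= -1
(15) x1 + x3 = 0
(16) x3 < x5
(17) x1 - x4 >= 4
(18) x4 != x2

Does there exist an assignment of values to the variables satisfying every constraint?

Constraints 1, 3, 5, 7, and 17 give x4 − x5 ≥ -1, x5 − x2 ≥ 0, x2 − x3 ≥ -1, x3 − x1 ≥ 0, x1 − x4 ≥ 4.
Adding all 5 inequalities: the left sides telescope to 0, and the right sides sum to (-1) + 0 + (-1) + 0 + 4 = 2. So 0 ≥ 2, which is false.

Unsatisfiable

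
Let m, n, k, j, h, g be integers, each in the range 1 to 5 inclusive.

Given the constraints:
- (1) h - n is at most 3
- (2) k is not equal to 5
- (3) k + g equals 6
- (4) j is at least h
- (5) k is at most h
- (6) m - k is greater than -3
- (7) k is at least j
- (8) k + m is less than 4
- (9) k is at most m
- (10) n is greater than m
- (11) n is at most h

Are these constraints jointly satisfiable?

Unsatisfiable

Constraints 4, 7, 9, 10, and 11 give n ≤ h, h ≤ j, j ≤ k, k ≤ m, m < n. Chaining: n ≤ h ≤ j ≤ k ≤ m < n, which forces n < n — impossible.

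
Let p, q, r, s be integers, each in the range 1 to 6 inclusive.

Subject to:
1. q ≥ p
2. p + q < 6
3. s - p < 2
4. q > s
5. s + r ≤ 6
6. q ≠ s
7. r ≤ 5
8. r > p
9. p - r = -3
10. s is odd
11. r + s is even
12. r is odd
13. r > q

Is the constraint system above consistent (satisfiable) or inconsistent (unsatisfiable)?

Setting (p, q, r, s) = (2, 2, 5, 1) satisfies everything: constraint 2: p + q = 4; constraint 3: s - p = -1, and the others follow.

Satisfiable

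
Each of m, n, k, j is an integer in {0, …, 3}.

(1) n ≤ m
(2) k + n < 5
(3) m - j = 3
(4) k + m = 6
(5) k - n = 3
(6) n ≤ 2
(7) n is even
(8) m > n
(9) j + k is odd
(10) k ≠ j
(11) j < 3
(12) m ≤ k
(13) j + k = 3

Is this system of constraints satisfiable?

Take m = 3, n = 0, k = 3, j = 0. Then constraint 2: k + n = 3; constraint 3: m - j = 3, and every other listed constraint is also met.

Satisfiable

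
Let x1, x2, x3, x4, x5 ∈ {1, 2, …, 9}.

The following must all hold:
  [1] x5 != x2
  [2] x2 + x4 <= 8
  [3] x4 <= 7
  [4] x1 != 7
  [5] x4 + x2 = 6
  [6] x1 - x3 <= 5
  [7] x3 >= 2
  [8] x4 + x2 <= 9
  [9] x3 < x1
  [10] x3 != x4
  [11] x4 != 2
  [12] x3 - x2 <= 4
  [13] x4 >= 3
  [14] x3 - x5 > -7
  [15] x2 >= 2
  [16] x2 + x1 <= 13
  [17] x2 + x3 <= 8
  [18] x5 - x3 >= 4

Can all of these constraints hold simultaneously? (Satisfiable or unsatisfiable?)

The assignment x1 = 8, x2 = 3, x3 = 4, x4 = 3, x5 = 9 works:
  constraint 2 holds since x2 + x4 = 6.
  constraint 5 holds since x4 + x2 = 6.
The rest check out directly.

Satisfiable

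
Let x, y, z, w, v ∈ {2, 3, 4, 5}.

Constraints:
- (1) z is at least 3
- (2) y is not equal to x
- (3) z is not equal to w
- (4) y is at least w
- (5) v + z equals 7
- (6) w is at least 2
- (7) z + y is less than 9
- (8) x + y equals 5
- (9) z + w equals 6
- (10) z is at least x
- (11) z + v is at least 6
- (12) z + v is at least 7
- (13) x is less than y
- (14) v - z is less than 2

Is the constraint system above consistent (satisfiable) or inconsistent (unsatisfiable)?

Try x = 2, y = 3, z = 4, w = 2, v = 3.
Check constraint 5: v + z = 7; constraint 7: z + y = 7; constraint 8: x + y = 5. The remaining constraints are straightforward to verify.

Satisfiable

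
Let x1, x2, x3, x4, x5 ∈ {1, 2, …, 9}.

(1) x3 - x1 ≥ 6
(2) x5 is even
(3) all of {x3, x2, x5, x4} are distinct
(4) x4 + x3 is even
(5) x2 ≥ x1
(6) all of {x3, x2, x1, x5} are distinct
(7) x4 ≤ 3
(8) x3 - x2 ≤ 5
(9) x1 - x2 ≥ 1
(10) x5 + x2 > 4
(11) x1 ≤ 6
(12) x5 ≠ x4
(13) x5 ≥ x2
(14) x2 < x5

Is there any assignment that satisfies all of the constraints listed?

Constraints 1, 8, and 9 give x2 − x3 ≥ -5, x3 − x1 ≥ 6, x1 − x2 ≥ 1.
Adding all 3 inequalities: the left sides telescope to 0, and the right sides sum to (-5) + 6 + 1 = 2. So 0 ≥ 2, which is false.

Unsatisfiable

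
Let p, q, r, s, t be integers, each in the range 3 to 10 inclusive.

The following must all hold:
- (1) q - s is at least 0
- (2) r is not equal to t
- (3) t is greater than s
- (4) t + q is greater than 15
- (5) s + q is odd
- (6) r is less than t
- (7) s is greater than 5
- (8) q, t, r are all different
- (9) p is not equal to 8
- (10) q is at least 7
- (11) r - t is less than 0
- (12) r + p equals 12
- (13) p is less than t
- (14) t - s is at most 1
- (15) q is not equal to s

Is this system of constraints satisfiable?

Satisfiable

Take p = 7, q = 10, r = 5, s = 7, t = 8. Then constraint 1: q - s = 3; constraint 4: t + q = 18; constraint 11: r - t = -3, and every other listed constraint is also met.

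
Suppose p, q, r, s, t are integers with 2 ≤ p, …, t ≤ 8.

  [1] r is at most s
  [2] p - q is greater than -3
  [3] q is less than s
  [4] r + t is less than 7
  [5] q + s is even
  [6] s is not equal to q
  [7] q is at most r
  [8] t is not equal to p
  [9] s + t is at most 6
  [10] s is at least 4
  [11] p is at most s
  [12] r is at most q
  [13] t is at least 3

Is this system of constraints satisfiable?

From constraint 10: s ≥ 4. From constraint 13: t ≥ 3. Hence s + t ≥ 7. But constraint 9 requires s + t ≤ 6, and 6 < 7. Contradiction.

Unsatisfiable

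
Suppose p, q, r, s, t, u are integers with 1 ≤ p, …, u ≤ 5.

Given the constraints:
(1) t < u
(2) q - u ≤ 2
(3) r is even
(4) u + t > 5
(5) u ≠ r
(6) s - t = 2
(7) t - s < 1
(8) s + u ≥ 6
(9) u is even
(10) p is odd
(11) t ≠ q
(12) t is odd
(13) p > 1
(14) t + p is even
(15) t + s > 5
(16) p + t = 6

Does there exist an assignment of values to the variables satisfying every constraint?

The assignment p = 3, q = 4, r = 2, s = 5, t = 3, u = 4 works:
  constraint 2 holds since q - u = 0.
  constraint 4 holds since u + t = 7.
  constraint 6 holds since s - t = 2.
The rest check out directly.

Satisfiable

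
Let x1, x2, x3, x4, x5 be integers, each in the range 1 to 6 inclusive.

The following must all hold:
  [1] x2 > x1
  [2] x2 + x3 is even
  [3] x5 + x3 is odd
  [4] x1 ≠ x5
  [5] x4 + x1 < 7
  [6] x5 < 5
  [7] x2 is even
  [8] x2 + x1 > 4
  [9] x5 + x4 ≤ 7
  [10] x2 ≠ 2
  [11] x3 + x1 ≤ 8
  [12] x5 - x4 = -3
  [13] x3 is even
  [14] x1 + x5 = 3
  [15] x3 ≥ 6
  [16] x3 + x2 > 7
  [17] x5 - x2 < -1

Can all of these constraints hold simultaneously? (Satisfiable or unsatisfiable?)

Satisfiable

Take x1 = 2, x2 = 4, x3 = 6, x4 = 4, x5 = 1. Then constraint 5: x4 + x1 = 6; constraint 8: x2 + x1 = 6, and every other listed constraint is also met.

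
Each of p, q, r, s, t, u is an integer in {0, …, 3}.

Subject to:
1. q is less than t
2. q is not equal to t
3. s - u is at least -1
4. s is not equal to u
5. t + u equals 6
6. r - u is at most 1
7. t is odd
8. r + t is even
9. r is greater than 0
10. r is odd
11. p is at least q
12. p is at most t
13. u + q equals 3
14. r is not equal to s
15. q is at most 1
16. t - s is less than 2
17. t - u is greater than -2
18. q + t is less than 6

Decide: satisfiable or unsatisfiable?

The assignment p = 3, q = 0, r = 3, s = 2, t = 3, u = 3 works:
  constraint 3 holds since s - u = -1.
  constraint 5 holds since t + u = 6.
The rest check out directly.

Satisfiable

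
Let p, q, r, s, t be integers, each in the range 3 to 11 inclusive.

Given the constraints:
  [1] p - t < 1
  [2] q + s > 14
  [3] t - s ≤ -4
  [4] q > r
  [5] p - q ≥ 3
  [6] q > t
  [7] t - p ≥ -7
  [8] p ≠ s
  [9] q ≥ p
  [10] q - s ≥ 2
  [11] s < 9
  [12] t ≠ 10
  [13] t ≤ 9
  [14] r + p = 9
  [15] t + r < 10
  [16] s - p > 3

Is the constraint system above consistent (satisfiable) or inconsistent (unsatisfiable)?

Constraints 3, 5, 7, and 10 give t − p ≥ -7, p − q ≥ 3, q − s ≥ 2, s − t ≥ 4.
Adding all 4 inequalities: the left sides telescope to 0, and the right sides sum to (-7) + 3 + 2 + 4 = 2. So 0 ≥ 2, which is false.

Unsatisfiable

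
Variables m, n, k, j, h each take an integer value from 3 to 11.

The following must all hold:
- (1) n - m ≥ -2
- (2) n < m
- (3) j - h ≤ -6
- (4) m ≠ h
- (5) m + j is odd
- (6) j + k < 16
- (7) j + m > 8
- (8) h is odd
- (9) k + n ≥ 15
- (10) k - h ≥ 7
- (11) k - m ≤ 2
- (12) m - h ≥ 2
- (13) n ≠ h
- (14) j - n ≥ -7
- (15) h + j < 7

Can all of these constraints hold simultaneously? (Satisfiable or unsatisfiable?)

Unsatisfiable

Constraints 1, 3, 10, 11, and 14 give h − j ≥ 6, j − n ≥ -7, n − m ≥ -2, m − k ≥ -2, k − h ≥ 7.
Adding all 5 inequalities: the left sides telescope to 0, and the right sides sum to 6 + (-7) + (-2) + (-2) + 7 = 2. So 0 ≥ 2, which is false.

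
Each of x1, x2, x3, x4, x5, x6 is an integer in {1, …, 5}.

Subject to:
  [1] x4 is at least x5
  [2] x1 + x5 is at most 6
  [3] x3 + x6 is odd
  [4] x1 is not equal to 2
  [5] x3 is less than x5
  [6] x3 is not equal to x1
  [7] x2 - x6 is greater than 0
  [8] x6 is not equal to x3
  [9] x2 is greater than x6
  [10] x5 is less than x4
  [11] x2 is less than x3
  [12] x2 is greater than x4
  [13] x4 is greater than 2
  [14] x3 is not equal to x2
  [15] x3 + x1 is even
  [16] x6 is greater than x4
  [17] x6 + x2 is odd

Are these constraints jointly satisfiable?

Constraints 5, 9, 10, 11, and 16 give x6 < x2, x2 < x3, x3 < x5, x5 < x4, x4 < x6. Chaining: x6 < x2 < x3 < x5 < x4 < x6, which forces x6 < x6 — impossible.

Unsatisfiable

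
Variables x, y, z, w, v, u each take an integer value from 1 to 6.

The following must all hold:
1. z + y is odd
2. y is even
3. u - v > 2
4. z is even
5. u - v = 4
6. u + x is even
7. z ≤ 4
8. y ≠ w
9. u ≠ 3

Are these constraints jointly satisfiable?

Constraint 4 makes z even and constraint 2 makes y even, so z + y must be even. Constraint 1 says z + y is odd — contradiction.

Unsatisfiable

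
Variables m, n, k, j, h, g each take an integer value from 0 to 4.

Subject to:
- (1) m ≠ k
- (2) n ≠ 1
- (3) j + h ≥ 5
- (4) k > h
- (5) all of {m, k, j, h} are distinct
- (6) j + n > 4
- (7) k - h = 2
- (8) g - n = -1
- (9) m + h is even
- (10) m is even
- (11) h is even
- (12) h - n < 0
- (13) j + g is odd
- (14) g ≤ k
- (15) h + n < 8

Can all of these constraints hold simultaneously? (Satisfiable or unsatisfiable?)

Satisfiable

The assignment m = 0, n = 3, k = 4, j = 3, h = 2, g = 2 works:
  constraint 3 holds since j + h = 5.
  constraint 6 holds since j + n = 6.
The rest check out directly.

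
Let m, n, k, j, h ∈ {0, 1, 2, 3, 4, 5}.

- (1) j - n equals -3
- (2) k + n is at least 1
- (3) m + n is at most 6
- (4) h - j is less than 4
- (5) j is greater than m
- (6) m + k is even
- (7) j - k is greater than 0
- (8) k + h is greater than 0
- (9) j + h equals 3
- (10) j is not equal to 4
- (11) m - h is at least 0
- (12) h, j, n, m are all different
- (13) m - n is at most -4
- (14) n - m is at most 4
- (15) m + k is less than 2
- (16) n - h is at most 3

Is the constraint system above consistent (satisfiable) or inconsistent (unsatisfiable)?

Constraints 11, 13, and 16 give h − n ≥ -3, n − m ≥ 4, m − h ≥ 0.
Adding all 3 inequalities: the left sides telescope to 0, and the right sides sum to (-3) + 4 + 0 = 1. So 0 ≥ 1, which is false.

Unsatisfiable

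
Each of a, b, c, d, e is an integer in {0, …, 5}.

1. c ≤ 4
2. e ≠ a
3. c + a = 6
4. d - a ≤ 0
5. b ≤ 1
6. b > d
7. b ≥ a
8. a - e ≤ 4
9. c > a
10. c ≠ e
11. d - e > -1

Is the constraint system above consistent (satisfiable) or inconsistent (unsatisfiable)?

Unsatisfiable

From constraint 1: c ≤ 4. From constraints 5 and 7: a ≤ b ≤ 1. Hence c + a ≤ 5. But constraint 3 requires c + a = 6, and 6 > 5. Contradiction.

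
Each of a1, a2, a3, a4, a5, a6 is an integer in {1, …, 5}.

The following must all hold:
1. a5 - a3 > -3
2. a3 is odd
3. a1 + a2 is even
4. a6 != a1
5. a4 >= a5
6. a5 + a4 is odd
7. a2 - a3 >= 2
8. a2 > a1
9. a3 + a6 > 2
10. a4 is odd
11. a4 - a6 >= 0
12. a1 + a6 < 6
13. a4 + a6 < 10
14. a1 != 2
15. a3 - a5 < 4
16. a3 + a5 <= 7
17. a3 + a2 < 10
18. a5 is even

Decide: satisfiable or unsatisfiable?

Satisfiable

Take a1 = 1, a2 = 5, a3 = 3, a4 = 5, a5 = 2, a6 = 2. Then constraint 1: a5 - a3 = -1; constraint 7: a2 - a3 = 2, and every other listed constraint is also met.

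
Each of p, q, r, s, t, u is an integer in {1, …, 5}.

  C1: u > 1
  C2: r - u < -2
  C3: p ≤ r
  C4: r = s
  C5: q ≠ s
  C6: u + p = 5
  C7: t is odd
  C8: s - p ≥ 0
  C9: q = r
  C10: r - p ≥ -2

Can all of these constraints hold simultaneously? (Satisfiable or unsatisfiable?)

Unsatisfiable

From constraints 4 and 9, q = r = s, so q = s. But constraint 5 says q ≠ s. Contradiction.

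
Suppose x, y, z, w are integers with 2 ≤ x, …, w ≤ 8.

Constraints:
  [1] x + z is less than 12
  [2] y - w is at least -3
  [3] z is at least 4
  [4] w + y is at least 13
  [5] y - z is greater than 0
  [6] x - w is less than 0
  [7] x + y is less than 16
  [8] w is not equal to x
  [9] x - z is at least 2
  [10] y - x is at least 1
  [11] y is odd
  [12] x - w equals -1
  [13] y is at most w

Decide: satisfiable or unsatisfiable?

Setting (x, y, z, w) = (6, 7, 4, 7) satisfies everything: constraint 1: x + z = 10; constraint 2: y - w = 0, and the others follow.

Satisfiable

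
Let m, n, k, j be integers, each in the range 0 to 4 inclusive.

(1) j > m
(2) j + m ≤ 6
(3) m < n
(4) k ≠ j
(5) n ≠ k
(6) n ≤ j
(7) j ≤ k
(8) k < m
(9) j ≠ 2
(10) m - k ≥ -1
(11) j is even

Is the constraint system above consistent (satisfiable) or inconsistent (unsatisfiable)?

Unsatisfiable

Constraints 3, 6, 7, and 8 give k < m, m < n, n ≤ j, j ≤ k. Chaining: k < m < n ≤ j ≤ k, which forces k < k — impossible.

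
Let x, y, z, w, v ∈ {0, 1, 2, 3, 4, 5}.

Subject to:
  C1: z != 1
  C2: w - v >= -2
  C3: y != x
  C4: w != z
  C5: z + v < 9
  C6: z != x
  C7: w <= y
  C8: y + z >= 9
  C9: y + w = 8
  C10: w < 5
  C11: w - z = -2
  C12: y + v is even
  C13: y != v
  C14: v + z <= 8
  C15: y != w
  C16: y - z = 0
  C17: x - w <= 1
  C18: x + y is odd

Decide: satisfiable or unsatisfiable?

Satisfiable

One satisfying assignment is x = 2, y = 5, z = 5, w = 3, v = 3.
For the less obvious constraints — constraint 2: w - v = 0; constraint 5: z + v = 8 — and the others hold by inspection.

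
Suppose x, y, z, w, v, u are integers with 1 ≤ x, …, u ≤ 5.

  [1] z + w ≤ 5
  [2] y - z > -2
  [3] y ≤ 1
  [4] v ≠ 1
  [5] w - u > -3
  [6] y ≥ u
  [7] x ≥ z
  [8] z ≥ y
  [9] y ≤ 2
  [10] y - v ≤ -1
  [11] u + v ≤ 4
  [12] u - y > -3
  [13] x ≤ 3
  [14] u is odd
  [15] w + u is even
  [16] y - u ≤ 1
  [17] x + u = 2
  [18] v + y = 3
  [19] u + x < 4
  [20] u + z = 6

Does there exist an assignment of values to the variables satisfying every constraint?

From constraints 6 and 9: u ≤ y ≤ 2. From constraints 7 and 13: z ≤ x ≤ 3. Hence u + z ≤ 5. But constraint 20 requires u + z = 6, and 6 > 5. Contradiction.

Unsatisfiable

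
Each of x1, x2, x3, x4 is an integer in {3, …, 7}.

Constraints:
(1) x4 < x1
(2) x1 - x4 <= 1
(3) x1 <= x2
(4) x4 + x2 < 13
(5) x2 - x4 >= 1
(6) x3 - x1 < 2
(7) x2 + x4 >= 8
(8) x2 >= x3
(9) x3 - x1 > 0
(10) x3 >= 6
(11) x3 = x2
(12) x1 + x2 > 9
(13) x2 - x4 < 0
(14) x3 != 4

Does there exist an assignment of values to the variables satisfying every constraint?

Constraints 1, 8, 9, and 13 give x1 < x3, x3 ≤ x2, x2 < x4, x4 < x1. Chaining: x1 < x3 ≤ x2 < x4 < x1, which forces x1 < x1 — impossible.

Unsatisfiable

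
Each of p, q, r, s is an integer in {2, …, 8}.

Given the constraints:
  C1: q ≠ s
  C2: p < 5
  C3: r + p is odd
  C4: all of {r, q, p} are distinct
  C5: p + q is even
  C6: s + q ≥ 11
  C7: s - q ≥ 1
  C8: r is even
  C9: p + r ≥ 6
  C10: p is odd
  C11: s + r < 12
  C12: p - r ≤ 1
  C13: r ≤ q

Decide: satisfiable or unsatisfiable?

Satisfiable

Setting (p, q, r, s) = (3, 5, 4, 6) satisfies everything: constraint 6: s + q = 11; constraint 7: s - q = 1; constraint 9: p + r = 7, and the others follow.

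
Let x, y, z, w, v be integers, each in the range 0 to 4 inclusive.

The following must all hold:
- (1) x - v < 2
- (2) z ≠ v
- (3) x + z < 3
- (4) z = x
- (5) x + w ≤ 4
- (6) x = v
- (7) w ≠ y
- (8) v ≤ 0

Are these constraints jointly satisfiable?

Unsatisfiable

From constraints 4 and 6, z = x = v, so z = v. But constraint 2 says z ≠ v. Contradiction.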